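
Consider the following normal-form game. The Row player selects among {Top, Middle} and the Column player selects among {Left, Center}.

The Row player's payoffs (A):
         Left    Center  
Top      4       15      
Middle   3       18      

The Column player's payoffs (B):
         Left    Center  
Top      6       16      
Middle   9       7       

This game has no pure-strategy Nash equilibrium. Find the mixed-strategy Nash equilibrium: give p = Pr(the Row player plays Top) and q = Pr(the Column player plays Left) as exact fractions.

p = 1/6, q = 3/4

Each player's mixing probability is pinned down by making the *other* player indifferent.
The Column player indifferent between Left and Center: p·6 + (1−p)·9 = p·16 + (1−p)·7 ⟹ 9 + (-3)p = 7 + 9p ⟹ p = 1/6.
The Row player indifferent between Top and Middle: q·4 + (1−q)·15 = q·3 + (1−q)·18 ⟹ 15 + (-11)q = 18 + (-15)q ⟹ q = 3/4.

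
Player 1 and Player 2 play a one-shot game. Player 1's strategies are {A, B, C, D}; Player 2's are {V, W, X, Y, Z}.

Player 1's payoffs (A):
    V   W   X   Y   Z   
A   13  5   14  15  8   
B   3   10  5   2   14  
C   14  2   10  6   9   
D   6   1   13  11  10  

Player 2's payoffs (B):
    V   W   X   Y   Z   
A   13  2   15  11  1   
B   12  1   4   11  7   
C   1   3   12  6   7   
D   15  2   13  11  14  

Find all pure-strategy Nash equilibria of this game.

(A, X)

Check mutual best responses: a cell is a NE iff neither player can gain by unilaterally deviating.
Player 1's best responses — vs V: C (payoff 14); vs W: B (payoff 10); vs X: A (payoff 14); vs Y: A (payoff 15); vs Z: B (payoff 14).
Player 2's best responses — vs A: X (payoff 15); vs B: V (payoff 12); vs C: X (payoff 12); vs D: V (payoff 15).
The only mutual best response is (A, X); neither player gains by switching there.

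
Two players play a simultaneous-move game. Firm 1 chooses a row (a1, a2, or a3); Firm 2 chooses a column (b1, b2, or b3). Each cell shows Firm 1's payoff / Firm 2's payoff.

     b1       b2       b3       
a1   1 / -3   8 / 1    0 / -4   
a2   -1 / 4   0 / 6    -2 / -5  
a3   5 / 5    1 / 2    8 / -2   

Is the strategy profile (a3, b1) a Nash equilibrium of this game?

Yes

Holding Firm 2 at b1: Firm 1 gets 5 from a3, versus 1 from a1, -1 from a2. No profitable deviation for Firm 1.
Holding Firm 1 at a3: Firm 2 gets 5 from b1, versus 2 from b2, -2 from b3. No profitable deviation for Firm 2 either.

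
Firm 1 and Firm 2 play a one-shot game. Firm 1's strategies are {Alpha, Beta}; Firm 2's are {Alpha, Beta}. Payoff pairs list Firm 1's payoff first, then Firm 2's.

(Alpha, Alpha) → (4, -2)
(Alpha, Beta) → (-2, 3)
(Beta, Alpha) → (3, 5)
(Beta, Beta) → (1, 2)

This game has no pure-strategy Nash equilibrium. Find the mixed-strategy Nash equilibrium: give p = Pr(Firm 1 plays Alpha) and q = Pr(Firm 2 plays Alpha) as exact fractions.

p = 3/8, q = 3/4

In a mixed NE each player is indifferent between their pure strategies, so the opponent's mix sets the indifference.
Firm 2 indifferent between Alpha and Beta: p·(-2) + (1−p)·5 = p·3 + (1−p)·2 ⟹ 5 + (-7)p = 2 + 1p ⟹ p = 3/8.
Firm 1 indifferent between Alpha and Beta: q·4 + (1−q)·(-2) = q·3 + (1−q)·1 ⟹ (-2) + 6q = 1 + 2q ⟹ q = 3/4.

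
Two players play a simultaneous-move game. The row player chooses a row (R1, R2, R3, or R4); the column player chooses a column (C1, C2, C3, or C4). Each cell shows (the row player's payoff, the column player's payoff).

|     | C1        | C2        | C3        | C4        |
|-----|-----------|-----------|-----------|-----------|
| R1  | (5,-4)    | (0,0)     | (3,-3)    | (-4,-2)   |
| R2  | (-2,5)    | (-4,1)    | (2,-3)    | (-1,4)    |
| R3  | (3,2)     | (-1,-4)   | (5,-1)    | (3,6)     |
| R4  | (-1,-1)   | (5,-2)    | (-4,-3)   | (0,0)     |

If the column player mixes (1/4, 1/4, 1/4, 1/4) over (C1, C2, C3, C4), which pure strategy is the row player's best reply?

R3

Compute the row player's expected payoff from each pure strategy against the given mix.
R1: (1/4)·5 + (1/4)·0 + (1/4)·3 + (1/4)·(-4) = 1
R2: (1/4)·(-2) + (1/4)·(-4) + (1/4)·2 + (1/4)·(-1) = -5/4
R3: (1/4)·3 + (1/4)·(-1) + (1/4)·5 + (1/4)·3 = 5/2
R4: (1/4)·(-1) + (1/4)·5 + (1/4)·(-4) + (1/4)·0 = 0
Highest expected payoff is 5/2, from R3.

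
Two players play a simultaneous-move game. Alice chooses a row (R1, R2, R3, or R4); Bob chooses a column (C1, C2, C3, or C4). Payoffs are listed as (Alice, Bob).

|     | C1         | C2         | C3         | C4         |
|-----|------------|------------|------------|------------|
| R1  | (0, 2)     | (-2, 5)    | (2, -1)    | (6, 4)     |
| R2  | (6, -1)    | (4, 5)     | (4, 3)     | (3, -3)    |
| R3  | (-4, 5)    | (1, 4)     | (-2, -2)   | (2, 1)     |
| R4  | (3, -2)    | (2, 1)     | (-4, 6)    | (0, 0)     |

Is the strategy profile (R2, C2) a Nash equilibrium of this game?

Yes

Holding Bob at C2: Alice gets 4 from R2, versus -2 from R1, 1 from R3, 2 from R4. No profitable deviation for Alice.
Holding Alice at R2: Bob gets 5 from C2, versus -1 from C1, 3 from C3, -3 from C4. No profitable deviation for Bob either.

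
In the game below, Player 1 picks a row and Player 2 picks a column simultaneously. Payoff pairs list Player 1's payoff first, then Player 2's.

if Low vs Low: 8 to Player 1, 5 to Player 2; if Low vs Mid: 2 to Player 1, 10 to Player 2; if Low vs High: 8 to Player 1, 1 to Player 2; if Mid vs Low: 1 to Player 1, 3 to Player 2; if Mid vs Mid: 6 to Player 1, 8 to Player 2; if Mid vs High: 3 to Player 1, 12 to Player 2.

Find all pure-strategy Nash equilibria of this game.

Check mutual best responses: a cell is a NE iff neither player can gain by unilaterally deviating.
Player 1's best responses — vs Low: Low (payoff 8); vs Mid: Mid (payoff 6); vs High: Low (payoff 8).
Player 2's best responses — vs Low: Mid (payoff 10); vs Mid: High (payoff 12).
No cell has both players best-responding. For instance, Player 1's best reply to Low is Low, but against Low Player 2 prefers Mid over Low.

No pure-strategy Nash equilibrium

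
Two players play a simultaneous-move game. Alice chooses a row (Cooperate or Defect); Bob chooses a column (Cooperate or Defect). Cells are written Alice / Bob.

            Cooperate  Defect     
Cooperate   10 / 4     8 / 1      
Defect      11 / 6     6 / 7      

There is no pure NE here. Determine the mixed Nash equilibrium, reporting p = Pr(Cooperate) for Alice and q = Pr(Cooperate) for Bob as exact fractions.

p = 1/4, q = 2/3

In a mixed NE each player is indifferent between their pure strategies, so the opponent's mix sets the indifference.
Bob indifferent between Cooperate and Defect: p·4 + (1−p)·6 = p·1 + (1−p)·7 ⟹ 6 + (-2)p = 7 + (-6)p ⟹ p = 1/4.
Alice indifferent between Cooperate and Defect: q·10 + (1−q)·8 = q·11 + (1−q)·6 ⟹ 8 + 2q = 6 + 5q ⟹ q = 2/3.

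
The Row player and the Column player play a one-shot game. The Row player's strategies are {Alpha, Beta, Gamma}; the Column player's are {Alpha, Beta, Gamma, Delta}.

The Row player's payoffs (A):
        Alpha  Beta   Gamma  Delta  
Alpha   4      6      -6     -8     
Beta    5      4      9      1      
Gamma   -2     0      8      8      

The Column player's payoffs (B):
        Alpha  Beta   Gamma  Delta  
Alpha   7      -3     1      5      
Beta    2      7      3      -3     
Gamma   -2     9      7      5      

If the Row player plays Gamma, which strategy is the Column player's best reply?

With the Row player fixed at Gamma, the Column player's payoffs are: Alpha → -2, Beta → 9, Gamma → 7, Delta → 5.
The maximum is 9, achieved by Beta.

Beta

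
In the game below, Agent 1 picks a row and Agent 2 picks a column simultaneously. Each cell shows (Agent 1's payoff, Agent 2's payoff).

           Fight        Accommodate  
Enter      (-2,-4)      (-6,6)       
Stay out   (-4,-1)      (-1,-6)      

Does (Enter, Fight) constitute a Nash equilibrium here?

No

Holding Agent 2 at Fight: Agent 1 gets -2 from Enter, versus -4 from Stay out. No profitable deviation for Agent 1.
Holding Agent 1 at Enter: Agent 2 gets -4 from Fight but could get 6 by switching to Accommodate. Agent 2 has a profitable deviation.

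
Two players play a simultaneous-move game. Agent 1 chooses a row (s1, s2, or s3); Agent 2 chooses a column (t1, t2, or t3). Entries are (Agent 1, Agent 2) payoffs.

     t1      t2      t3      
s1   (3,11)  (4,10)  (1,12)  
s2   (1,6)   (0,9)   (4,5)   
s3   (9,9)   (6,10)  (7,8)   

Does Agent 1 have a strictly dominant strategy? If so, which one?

s3

Check whether one of Agent 1's strategies beats all alternatives regardless of what the opponent does.
s3 strictly dominates: vs t1: 9 > each of {3, 1}; vs t2: 6 > each of {4, 0}; vs t3: 7 > each of {1, 4}.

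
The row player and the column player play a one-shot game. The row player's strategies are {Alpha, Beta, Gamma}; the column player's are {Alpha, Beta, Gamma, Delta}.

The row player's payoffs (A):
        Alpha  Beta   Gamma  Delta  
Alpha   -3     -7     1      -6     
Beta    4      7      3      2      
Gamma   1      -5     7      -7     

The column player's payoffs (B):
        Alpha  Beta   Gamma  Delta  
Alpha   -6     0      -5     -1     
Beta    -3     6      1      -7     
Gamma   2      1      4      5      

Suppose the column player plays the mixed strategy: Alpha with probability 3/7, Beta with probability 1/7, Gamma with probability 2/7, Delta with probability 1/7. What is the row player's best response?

Beta

Compute the row player's expected payoff from each pure strategy against the given mix.
Alpha: (3/7)·(-3) + (1/7)·(-7) + (2/7)·1 + (1/7)·(-6) = -20/7
Beta: (3/7)·4 + (1/7)·7 + (2/7)·3 + (1/7)·2 = 27/7
Gamma: (3/7)·1 + (1/7)·(-5) + (2/7)·7 + (1/7)·(-7) = 5/7
Highest expected payoff is 27/7, from Beta.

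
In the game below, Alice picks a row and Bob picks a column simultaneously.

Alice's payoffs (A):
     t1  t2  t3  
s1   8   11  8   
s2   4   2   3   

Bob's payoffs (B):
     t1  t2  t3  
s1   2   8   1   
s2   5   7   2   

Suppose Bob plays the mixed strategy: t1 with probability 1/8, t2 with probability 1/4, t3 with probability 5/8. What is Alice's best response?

s1

Compute Alice's expected payoff from each pure strategy against the given mix.
s1: (1/8)·8 + (1/4)·11 + (5/8)·8 = 35/4
s2: (1/8)·4 + (1/4)·2 + (5/8)·3 = 23/8
Highest expected payoff is 35/4, from s1.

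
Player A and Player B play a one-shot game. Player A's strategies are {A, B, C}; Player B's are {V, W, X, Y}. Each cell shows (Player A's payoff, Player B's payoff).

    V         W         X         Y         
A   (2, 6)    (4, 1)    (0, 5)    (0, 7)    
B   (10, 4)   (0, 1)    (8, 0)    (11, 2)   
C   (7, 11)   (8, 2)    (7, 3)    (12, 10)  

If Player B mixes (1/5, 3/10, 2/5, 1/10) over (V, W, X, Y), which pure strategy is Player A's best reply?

Player A's best reply maximizes expected payoff against the mix.
A: (1/5)·2 + (3/10)·4 + (2/5)·0 + (1/10)·0 = 8/5
B: (1/5)·10 + (3/10)·0 + (2/5)·8 + (1/10)·11 = 63/10
C: (1/5)·7 + (3/10)·8 + (2/5)·7 + (1/10)·12 = 39/5
Highest expected payoff is 39/5, from C.

C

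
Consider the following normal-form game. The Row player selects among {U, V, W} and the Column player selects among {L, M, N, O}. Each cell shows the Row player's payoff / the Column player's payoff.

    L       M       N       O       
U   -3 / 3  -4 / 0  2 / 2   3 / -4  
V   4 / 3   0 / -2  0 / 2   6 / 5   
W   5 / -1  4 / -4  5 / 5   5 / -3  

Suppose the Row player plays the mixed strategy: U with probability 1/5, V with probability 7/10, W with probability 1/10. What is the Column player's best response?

The Column player's best reply maximizes expected payoff against the mix.
L: (1/5)·3 + (7/10)·3 + (1/10)·(-1) = 13/5
M: (1/5)·0 + (7/10)·(-2) + (1/10)·(-4) = -9/5
N: (1/5)·2 + (7/10)·2 + (1/10)·5 = 23/10
O: (1/5)·(-4) + (7/10)·5 + (1/10)·(-3) = 12/5
Highest expected payoff is 13/5, from L.

L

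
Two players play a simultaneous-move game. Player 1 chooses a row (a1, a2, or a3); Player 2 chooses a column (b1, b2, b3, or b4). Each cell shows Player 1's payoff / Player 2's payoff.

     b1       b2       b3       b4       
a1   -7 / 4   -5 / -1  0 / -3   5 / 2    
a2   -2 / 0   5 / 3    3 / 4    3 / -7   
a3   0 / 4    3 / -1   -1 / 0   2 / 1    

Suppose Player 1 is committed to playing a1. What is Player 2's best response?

b1

With Player 1 fixed at a1, Player 2's payoffs are: b1 → 4, b2 → -1, b3 → -3, b4 → 2.
The maximum is 4, achieved by b1.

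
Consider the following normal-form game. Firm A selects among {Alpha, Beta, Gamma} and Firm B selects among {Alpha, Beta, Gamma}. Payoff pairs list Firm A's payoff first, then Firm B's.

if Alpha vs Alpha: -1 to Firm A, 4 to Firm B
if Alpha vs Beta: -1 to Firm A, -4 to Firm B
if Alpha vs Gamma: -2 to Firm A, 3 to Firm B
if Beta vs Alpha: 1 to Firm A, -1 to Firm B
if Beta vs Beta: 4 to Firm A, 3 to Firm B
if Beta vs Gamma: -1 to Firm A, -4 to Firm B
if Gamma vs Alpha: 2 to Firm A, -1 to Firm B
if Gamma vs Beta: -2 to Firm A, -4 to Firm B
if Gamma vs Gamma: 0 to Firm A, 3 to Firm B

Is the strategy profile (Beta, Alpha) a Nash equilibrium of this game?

Holding Firm B at Alpha: Firm A gets 1 from Beta but could get 2 by switching to Gamma. Firm A has a profitable deviation.

No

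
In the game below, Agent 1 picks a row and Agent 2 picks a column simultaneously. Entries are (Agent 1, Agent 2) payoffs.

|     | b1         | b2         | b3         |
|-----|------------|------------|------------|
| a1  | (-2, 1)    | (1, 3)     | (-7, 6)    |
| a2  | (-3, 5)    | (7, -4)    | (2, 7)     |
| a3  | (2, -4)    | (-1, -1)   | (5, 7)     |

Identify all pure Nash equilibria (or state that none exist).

A profile is a Nash equilibrium when each player is best-responding to the other.
Agent 1's best responses — vs b1: a3 (payoff 2); vs b2: a2 (payoff 7); vs b3: a3 (payoff 5).
Agent 2's best responses — vs a1: b3 (payoff 6); vs a2: b3 (payoff 7); vs a3: b3 (payoff 7).
The only mutual best response is (a3, b3); neither player gains by switching there.

(a3, b3)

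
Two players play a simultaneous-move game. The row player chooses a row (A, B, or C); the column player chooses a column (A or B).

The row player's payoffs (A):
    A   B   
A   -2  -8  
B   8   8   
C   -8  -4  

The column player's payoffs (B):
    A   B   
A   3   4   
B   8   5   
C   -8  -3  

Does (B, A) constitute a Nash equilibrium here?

Yes

Holding the column player at A: the row player gets 8 from B, versus -2 from A, -8 from C. No profitable deviation for the row player.
Holding the row player at B: the column player gets 8 from A, versus 5 from B. No profitable deviation for the column player either.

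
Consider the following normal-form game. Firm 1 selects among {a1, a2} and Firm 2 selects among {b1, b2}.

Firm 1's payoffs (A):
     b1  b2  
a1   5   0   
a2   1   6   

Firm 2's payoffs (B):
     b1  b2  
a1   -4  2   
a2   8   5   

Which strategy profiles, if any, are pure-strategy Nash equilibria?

There is no pure-strategy Nash equilibrium

Check mutual best responses: a cell is a NE iff neither player can gain by unilaterally deviating.
Firm 1's best responses — vs b1: a1 (payoff 5); vs b2: a2 (payoff 6).
Firm 2's best responses — vs a1: b2 (payoff 2); vs a2: b1 (payoff 8).
No cell has both players best-responding. For instance, Firm 1's best reply to b2 is a2, but against a2 Firm 2 prefers b1 over b2.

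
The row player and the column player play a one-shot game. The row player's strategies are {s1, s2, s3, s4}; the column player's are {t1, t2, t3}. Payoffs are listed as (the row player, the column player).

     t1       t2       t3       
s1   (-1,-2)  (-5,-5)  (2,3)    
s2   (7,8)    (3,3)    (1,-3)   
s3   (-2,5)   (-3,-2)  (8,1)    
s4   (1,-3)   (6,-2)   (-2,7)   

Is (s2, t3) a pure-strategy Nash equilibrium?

Holding the column player at t3: the row player gets 1 from s2 but could get 8 by switching to s3. The row player has a profitable deviation.

No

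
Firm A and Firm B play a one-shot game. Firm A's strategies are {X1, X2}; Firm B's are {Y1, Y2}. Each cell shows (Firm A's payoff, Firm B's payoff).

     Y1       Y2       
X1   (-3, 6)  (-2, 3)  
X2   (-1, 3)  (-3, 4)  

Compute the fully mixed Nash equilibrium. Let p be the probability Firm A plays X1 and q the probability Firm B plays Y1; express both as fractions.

p = 1/4, q = 1/3

In a mixed NE each player is indifferent between their pure strategies, so the opponent's mix sets the indifference.
Firm B indifferent between Y1 and Y2: p·6 + (1−p)·3 = p·3 + (1−p)·4 ⟹ 3 + 3p = 4 + (-1)p ⟹ p = 1/4.
Firm A indifferent between X1 and X2: q·(-3) + (1−q)·(-2) = q·(-1) + (1−q)·(-3) ⟹ (-2) + (-1)q = (-3) + 2q ⟹ q = 1/3.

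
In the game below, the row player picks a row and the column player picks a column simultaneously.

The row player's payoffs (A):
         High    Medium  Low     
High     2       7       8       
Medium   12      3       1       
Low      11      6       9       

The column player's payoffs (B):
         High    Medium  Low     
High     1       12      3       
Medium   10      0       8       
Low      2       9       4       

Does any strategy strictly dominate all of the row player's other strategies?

Check whether one of the row player's strategies beats all alternatives regardless of what the opponent does.
High is not dominant: against High, Medium gives 12 > 2.
Medium is not dominant: against Medium, High gives 7 > 3.
Low is not dominant: against High, Medium gives 12 > 11.
No single strategy is best against every opponent action.

No strictly dominant strategy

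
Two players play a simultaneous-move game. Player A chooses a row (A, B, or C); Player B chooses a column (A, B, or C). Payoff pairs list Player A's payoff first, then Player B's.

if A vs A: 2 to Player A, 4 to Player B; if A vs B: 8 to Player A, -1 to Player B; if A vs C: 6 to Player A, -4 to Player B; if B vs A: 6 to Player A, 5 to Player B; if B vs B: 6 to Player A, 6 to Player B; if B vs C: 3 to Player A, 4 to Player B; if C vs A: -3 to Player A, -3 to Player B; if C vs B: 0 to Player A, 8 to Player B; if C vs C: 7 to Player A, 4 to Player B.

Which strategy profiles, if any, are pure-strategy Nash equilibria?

A profile is a Nash equilibrium when each player is best-responding to the other.
Player A's best responses — vs A: B (payoff 6); vs B: A (payoff 8); vs C: C (payoff 7).
Player B's best responses — vs A: A (payoff 4); vs B: B (payoff 6); vs C: B (payoff 8).
No cell has both players best-responding. For instance, Player A's best reply to B is A, but against A Player B prefers A over B.

There is no pure-strategy Nash equilibrium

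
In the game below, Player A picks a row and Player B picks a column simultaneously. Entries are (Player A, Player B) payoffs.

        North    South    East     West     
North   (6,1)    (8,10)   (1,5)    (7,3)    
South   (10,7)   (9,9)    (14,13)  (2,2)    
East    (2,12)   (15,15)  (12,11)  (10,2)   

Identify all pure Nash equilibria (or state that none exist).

(South, East) and (East, South)

Find each player's best response to every opponent strategy; NE are the intersections.
Player A's best responses — vs North: South (payoff 10); vs South: East (payoff 15); vs East: South (payoff 14); vs West: East (payoff 10).
Player B's best responses — vs North: South (payoff 10); vs South: East (payoff 13); vs East: South (payoff 15).
Mutual best responses occur at (South, East) and (East, South); at each, neither player gains by switching.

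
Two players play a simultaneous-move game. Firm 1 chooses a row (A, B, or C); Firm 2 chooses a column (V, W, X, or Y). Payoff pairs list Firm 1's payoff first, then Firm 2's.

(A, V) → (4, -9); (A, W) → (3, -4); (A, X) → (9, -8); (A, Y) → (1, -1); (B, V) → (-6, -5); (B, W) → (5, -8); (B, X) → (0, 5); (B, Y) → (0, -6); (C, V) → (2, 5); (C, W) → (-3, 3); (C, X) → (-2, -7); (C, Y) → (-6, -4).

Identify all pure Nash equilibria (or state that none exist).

(A, Y)

Find each player's best response to every opponent strategy; NE are the intersections.
Firm 1's best responses — vs V: A (payoff 4); vs W: B (payoff 5); vs X: A (payoff 9); vs Y: A (payoff 1).
Firm 2's best responses — vs A: Y (payoff -1); vs B: X (payoff 5); vs C: V (payoff 5).
The only mutual best response is (A, Y); neither player gains by switching there.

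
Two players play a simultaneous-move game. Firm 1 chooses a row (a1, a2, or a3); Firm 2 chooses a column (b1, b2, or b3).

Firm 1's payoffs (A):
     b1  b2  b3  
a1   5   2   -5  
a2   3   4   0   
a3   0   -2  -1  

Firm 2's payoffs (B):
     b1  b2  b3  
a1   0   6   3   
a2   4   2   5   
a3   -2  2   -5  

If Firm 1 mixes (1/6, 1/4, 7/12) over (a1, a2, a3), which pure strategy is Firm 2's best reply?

Compute Firm 2's expected payoff from each pure strategy against the given mix.
b1: (1/6)·0 + (1/4)·4 + (7/12)·(-2) = -1/6
b2: (1/6)·6 + (1/4)·2 + (7/12)·2 = 8/3
b3: (1/6)·3 + (1/4)·5 + (7/12)·(-5) = -7/6
Highest expected payoff is 8/3, from b2.

b2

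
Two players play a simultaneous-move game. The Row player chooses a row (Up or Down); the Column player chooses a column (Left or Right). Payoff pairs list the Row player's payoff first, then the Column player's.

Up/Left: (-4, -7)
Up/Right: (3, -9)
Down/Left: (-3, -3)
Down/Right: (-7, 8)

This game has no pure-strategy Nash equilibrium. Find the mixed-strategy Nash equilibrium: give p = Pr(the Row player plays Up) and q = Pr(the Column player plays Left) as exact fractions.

p = 11/13, q = 10/11

Each player's mixing probability is pinned down by making the *other* player indifferent.
The Column player indifferent between Left and Right: p·(-7) + (1−p)·(-3) = p·(-9) + (1−p)·8 ⟹ (-3) + (-4)p = 8 + (-17)p ⟹ p = 11/13.
The Row player indifferent between Up and Down: q·(-4) + (1−q)·3 = q·(-3) + (1−q)·(-7) ⟹ 3 + (-7)q = (-7) + 4q ⟹ q = 10/11.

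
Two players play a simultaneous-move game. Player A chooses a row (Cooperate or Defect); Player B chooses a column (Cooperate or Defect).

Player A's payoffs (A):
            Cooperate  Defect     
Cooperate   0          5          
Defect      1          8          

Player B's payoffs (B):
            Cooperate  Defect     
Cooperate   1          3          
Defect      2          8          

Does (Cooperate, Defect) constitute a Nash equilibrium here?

Holding Player B at Defect: Player A gets 5 from Cooperate but could get 8 by switching to Defect. Player A has a profitable deviation.

No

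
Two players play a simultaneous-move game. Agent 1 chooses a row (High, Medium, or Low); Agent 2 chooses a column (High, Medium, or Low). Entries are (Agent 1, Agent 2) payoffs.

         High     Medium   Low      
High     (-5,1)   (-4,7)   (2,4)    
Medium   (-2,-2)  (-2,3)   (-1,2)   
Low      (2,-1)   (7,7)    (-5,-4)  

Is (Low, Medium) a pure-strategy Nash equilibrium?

Yes

Holding Agent 2 at Medium: Agent 1 gets 7 from Low, versus -4 from High, -2 from Medium. No profitable deviation for Agent 1.
Holding Agent 1 at Low: Agent 2 gets 7 from Medium, versus -1 from High, -4 from Low. No profitable deviation for Agent 2 either.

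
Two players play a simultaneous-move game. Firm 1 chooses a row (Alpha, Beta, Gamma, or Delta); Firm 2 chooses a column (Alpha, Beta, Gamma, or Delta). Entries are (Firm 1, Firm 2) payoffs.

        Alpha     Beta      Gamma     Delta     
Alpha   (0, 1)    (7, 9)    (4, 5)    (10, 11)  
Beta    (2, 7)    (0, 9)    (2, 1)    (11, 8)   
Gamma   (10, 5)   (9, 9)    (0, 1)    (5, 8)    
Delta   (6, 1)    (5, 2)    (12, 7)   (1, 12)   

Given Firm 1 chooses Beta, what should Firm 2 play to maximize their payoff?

Beta

With Firm 1 fixed at Beta, Firm 2's payoffs are: Alpha → 7, Beta → 9, Gamma → 1, Delta → 8.
The maximum is 9, achieved by Beta.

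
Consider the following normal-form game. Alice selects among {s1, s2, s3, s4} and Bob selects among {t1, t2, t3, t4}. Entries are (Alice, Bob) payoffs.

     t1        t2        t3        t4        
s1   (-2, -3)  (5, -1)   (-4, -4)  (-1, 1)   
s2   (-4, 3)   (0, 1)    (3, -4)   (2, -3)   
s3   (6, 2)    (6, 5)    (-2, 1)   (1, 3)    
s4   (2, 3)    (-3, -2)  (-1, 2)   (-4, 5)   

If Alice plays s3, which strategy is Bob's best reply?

t2

With Alice fixed at s3, Bob's payoffs are: t1 → 2, t2 → 5, t3 → 1, t4 → 3.
The maximum is 5, achieved by t2.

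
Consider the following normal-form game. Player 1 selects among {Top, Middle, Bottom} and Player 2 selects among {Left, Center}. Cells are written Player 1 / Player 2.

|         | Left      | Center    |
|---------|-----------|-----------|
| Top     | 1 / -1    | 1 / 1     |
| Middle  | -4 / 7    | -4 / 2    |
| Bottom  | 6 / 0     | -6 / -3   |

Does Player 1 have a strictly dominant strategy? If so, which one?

Check whether one of Player 1's strategies beats all alternatives regardless of what the opponent does.
Top is not dominant: against Left, Bottom gives 6 > 1.
Middle is not dominant: against Left, Top gives 1 > -4.
Bottom is not dominant: against Center, Top gives 1 > -6.
No single strategy is best against every opponent action.

None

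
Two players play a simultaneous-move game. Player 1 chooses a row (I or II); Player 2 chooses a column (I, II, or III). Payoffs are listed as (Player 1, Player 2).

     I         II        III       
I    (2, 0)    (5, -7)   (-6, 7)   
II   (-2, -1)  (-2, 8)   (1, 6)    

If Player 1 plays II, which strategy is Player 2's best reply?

II

With Player 1 fixed at II, Player 2's payoffs are: I → -1, II → 8, III → 6.
The maximum is 8, achieved by II.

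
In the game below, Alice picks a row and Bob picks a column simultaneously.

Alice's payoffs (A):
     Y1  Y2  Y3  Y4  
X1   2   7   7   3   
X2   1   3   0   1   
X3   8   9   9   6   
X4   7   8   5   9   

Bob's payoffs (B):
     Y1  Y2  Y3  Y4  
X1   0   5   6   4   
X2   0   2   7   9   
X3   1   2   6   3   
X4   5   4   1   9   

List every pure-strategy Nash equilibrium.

Check mutual best responses: a cell is a NE iff neither player can gain by unilaterally deviating.
Alice's best responses — vs Y1: X3 (payoff 8); vs Y2: X3 (payoff 9); vs Y3: X3 (payoff 9); vs Y4: X4 (payoff 9).
Bob's best responses — vs X1: Y3 (payoff 6); vs X2: Y4 (payoff 9); vs X3: Y3 (payoff 6); vs X4: Y4 (payoff 9).
Mutual best responses occur at (X3, Y3) and (X4, Y4); at each, neither player gains by switching.

(X3, Y3) and (X4, Y4)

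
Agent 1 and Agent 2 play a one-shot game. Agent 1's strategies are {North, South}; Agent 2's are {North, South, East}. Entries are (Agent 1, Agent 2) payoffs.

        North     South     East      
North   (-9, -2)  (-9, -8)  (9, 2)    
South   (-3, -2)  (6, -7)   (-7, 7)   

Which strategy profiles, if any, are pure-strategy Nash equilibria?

(North, East)

Find each player's best response to every opponent strategy; NE are the intersections.
Agent 1's best responses — vs North: South (payoff -3); vs South: South (payoff 6); vs East: North (payoff 9).
Agent 2's best responses — vs North: East (payoff 2); vs South: East (payoff 7).
The only mutual best response is (North, East); neither player gains by switching there.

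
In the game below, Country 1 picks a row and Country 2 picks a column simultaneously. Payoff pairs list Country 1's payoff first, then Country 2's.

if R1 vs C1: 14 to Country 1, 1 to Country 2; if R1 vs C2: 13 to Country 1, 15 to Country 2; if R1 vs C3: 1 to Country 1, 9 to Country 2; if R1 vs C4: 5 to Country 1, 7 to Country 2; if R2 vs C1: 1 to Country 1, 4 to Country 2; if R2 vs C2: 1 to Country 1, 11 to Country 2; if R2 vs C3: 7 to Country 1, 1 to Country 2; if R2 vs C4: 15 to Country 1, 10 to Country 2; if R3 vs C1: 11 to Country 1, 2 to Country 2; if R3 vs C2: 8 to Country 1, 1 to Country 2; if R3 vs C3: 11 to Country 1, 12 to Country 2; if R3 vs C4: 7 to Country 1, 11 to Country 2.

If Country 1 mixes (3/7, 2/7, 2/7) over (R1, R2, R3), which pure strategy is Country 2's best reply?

Country 2's best reply maximizes expected payoff against the mix.
C1: (3/7)·1 + (2/7)·4 + (2/7)·2 = 15/7
C2: (3/7)·15 + (2/7)·11 + (2/7)·1 = 69/7
C3: (3/7)·9 + (2/7)·1 + (2/7)·12 = 53/7
C4: (3/7)·7 + (2/7)·10 + (2/7)·11 = 9
Highest expected payoff is 69/7, from C2.

C2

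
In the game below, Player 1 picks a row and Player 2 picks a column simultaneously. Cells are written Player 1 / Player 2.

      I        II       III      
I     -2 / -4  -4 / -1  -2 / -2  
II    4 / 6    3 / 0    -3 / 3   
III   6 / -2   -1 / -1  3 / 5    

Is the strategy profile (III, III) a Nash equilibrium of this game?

Yes

Holding Player 2 at III: Player 1 gets 3 from III, versus -2 from I, -3 from II. No profitable deviation for Player 1.
Holding Player 1 at III: Player 2 gets 5 from III, versus -2 from I, -1 from II. No profitable deviation for Player 2 either.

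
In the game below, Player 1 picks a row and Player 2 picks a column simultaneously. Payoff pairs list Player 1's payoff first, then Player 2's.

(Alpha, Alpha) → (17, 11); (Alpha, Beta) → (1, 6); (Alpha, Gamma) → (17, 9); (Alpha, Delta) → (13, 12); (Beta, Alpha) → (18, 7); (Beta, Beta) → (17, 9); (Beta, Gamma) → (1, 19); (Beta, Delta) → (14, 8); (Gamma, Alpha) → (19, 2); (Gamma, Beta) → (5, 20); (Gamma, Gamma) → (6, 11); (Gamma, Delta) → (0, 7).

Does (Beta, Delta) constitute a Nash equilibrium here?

No

Holding Player 2 at Delta: Player 1 gets 14 from Beta, versus 13 from Alpha, 0 from Gamma. No profitable deviation for Player 1.
Holding Player 1 at Beta: Player 2 gets 8 from Delta but could get 19 by switching to Gamma. Player 2 has a profitable deviation.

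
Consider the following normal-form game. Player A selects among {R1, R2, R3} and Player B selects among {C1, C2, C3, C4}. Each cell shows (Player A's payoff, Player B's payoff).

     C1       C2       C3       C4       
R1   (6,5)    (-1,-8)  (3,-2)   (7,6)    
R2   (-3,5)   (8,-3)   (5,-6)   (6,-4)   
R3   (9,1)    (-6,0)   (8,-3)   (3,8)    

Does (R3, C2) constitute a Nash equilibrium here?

Holding Player B at C2: Player A gets -6 from R3 but could get 8 by switching to R2. Player A has a profitable deviation.

No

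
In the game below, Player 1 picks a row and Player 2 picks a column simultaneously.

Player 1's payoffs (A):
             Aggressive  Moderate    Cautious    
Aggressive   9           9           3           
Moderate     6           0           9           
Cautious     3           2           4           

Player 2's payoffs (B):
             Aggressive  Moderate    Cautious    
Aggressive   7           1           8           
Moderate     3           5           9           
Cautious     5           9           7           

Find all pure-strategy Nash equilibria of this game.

(Moderate, Cautious)

Check mutual best responses: a cell is a NE iff neither player can gain by unilaterally deviating.
Player 1's best responses — vs Aggressive: Aggressive (payoff 9); vs Moderate: Aggressive (payoff 9); vs Cautious: Moderate (payoff 9).
Player 2's best responses — vs Aggressive: Cautious (payoff 8); vs Moderate: Cautious (payoff 9); vs Cautious: Moderate (payoff 9).
The only mutual best response is (Moderate, Cautious); neither player gains by switching there.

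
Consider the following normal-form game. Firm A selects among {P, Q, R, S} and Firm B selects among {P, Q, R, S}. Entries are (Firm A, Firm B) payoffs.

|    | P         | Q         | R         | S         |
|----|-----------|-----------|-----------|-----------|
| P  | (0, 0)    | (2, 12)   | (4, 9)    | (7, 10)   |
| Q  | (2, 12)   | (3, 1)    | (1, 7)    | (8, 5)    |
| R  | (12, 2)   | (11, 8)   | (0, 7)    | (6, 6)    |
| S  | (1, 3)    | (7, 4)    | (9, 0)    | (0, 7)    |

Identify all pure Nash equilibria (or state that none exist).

(R, Q)

Check mutual best responses: a cell is a NE iff neither player can gain by unilaterally deviating.
Firm A's best responses — vs P: R (payoff 12); vs Q: R (payoff 11); vs R: S (payoff 9); vs S: Q (payoff 8).
Firm B's best responses — vs P: Q (payoff 12); vs Q: P (payoff 12); vs R: Q (payoff 8); vs S: S (payoff 7).
The only mutual best response is (R, Q); neither player gains by switching there.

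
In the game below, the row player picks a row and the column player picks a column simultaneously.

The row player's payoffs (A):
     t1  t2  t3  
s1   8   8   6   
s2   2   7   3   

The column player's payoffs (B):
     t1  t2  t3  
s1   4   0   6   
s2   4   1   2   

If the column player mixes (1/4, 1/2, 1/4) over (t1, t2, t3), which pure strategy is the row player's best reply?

Compute the row player's expected payoff from each pure strategy against the given mix.
s1: (1/4)·8 + (1/2)·8 + (1/4)·6 = 15/2
s2: (1/4)·2 + (1/2)·7 + (1/4)·3 = 19/4
Highest expected payoff is 15/2, from s1.

s1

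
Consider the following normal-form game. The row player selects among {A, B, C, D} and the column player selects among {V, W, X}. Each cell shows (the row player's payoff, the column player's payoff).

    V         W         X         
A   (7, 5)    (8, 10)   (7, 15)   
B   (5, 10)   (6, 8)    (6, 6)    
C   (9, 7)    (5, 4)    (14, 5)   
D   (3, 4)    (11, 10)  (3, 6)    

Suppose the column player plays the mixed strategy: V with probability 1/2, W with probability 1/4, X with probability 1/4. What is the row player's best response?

C

The row player's best reply maximizes expected payoff against the mix.
A: (1/2)·7 + (1/4)·8 + (1/4)·7 = 29/4
B: (1/2)·5 + (1/4)·6 + (1/4)·6 = 11/2
C: (1/2)·9 + (1/4)·5 + (1/4)·14 = 37/4
D: (1/2)·3 + (1/4)·11 + (1/4)·3 = 5
Highest expected payoff is 37/4, from C.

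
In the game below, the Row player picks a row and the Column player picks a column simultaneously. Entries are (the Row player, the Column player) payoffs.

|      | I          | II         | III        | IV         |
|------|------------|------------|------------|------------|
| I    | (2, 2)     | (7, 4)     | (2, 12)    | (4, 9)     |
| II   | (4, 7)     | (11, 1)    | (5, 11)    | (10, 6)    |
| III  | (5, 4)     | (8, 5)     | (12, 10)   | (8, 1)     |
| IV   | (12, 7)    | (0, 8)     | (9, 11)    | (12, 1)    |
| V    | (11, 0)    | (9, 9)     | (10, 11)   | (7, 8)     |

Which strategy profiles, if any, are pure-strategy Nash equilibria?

Find each player's best response to every opponent strategy; NE are the intersections.
The Row player's best responses — vs I: IV (payoff 12); vs II: II (payoff 11); vs III: III (payoff 12); vs IV: IV (payoff 12).
The Column player's best responses — vs I: III (payoff 12); vs II: III (payoff 11); vs III: III (payoff 10); vs IV: III (payoff 11); vs V: III (payoff 11).
The only mutual best response is (III, III); neither player gains by switching there.

(III, III)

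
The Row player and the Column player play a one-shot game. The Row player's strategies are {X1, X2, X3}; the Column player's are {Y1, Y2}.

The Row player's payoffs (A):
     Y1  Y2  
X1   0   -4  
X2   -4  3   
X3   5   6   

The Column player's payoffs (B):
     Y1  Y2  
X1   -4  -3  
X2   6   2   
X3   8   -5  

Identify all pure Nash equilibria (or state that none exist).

Find each player's best response to every opponent strategy; NE are the intersections.
The Row player's best responses — vs Y1: X3 (payoff 5); vs Y2: X3 (payoff 6).
The Column player's best responses — vs X1: Y2 (payoff -3); vs X2: Y1 (payoff 6); vs X3: Y1 (payoff 8).
The only mutual best response is (X3, Y1); neither player gains by switching there.

(X3, Y1)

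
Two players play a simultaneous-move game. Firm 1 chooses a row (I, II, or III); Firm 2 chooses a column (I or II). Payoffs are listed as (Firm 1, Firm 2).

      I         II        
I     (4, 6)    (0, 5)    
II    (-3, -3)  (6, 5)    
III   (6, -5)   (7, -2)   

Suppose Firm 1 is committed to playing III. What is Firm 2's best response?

II

With Firm 1 fixed at III, Firm 2's payoffs are: I → -5, II → -2.
The maximum is -2, achieved by II.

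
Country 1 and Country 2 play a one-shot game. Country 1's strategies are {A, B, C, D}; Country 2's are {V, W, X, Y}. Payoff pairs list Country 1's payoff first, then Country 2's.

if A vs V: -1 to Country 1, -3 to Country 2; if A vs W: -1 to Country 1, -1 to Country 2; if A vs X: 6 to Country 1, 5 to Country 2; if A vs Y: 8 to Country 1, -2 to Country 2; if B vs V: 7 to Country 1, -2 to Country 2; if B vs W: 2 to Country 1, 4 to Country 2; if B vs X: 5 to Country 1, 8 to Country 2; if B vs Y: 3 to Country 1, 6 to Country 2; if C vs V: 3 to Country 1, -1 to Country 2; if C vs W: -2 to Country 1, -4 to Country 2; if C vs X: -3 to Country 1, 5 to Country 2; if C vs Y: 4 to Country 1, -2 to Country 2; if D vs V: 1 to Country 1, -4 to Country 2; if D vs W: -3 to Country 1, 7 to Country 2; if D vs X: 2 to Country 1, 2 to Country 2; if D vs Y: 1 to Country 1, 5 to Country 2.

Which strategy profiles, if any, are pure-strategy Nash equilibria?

(A, X)

Check mutual best responses: a cell is a NE iff neither player can gain by unilaterally deviating.
Country 1's best responses — vs V: B (payoff 7); vs W: B (payoff 2); vs X: A (payoff 6); vs Y: A (payoff 8).
Country 2's best responses — vs A: X (payoff 5); vs B: X (payoff 8); vs C: X (payoff 5); vs D: W (payoff 7).
The only mutual best response is (A, X); neither player gains by switching there.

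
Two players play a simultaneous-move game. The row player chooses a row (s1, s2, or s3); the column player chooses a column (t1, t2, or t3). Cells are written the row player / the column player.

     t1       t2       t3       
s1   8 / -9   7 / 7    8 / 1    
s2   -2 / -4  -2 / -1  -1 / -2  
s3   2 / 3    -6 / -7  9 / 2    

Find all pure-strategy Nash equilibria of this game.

(s1, t2)

A profile is a Nash equilibrium when each player is best-responding to the other.
The row player's best responses — vs t1: s1 (payoff 8); vs t2: s1 (payoff 7); vs t3: s3 (payoff 9).
The column player's best responses — vs s1: t2 (payoff 7); vs s2: t2 (payoff -1); vs s3: t1 (payoff 3).
The only mutual best response is (s1, t2); neither player gains by switching there.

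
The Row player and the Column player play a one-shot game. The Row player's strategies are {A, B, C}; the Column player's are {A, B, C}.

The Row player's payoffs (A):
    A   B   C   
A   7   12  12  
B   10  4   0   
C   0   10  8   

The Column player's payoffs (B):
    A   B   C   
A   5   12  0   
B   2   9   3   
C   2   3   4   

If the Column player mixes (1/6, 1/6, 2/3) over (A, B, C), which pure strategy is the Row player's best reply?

Compute the Row player's expected payoff from each pure strategy against the given mix.
A: (1/6)·7 + (1/6)·12 + (2/3)·12 = 67/6
B: (1/6)·10 + (1/6)·4 + (2/3)·0 = 7/3
C: (1/6)·0 + (1/6)·10 + (2/3)·8 = 7
Highest expected payoff is 67/6, from A.

A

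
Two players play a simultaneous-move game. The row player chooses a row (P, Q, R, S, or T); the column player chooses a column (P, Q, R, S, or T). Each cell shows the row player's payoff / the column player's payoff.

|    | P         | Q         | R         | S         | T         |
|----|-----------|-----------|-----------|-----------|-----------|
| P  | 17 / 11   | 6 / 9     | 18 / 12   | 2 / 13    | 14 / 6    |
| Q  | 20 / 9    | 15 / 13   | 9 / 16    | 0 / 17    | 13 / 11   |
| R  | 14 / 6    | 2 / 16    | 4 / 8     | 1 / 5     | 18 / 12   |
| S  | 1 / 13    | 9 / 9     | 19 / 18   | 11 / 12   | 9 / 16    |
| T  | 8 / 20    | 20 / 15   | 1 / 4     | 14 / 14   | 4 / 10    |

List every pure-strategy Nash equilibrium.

(S, R)

Find each player's best response to every opponent strategy; NE are the intersections.
The row player's best responses — vs P: Q (payoff 20); vs Q: T (payoff 20); vs R: S (payoff 19); vs S: T (payoff 14); vs T: R (payoff 18).
The column player's best responses — vs P: S (payoff 13); vs Q: S (payoff 17); vs R: Q (payoff 16); vs S: R (payoff 18); vs T: P (payoff 20).
The only mutual best response is (S, R); neither player gains by switching there.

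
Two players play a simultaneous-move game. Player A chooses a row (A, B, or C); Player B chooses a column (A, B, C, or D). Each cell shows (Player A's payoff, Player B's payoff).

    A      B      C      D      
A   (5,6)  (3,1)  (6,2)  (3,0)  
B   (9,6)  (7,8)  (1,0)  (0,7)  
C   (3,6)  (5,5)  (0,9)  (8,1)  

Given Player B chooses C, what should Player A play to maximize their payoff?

A

With Player B fixed at C, Player A's payoffs are: A → 6, B → 1, C → 0.
The maximum is 6, achieved by A.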